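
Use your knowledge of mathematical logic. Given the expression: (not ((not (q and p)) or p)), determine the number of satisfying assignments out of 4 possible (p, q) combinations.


Check all 4 assignments:
p=0, q=0: 0
p=0, q=1: 0
p=1, q=0: 0
p=1, q=1: 0
Count of True = 0

0


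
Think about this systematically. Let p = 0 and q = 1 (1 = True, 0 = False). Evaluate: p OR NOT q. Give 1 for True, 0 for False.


p = 0, q = 1
Operation: p OR NOT q
Evaluate: 0 OR NOT 1 = 0

0


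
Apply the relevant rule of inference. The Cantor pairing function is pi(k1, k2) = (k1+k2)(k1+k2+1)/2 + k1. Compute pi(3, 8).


k1 + k2 = 11
(k1+k2)(k1+k2+1)/2 = 11 * 12 / 2 = 66
pi = 66 + 3 = 69

69


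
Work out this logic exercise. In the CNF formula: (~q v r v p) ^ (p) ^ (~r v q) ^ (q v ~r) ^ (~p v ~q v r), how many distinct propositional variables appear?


Identify each variable that appears in the formula.
Variables found: p, q, r
Count = 3

3


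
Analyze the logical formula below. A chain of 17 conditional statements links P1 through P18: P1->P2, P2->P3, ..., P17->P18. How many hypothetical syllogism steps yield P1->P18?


With 17 implications in a chain connecting 18 propositions:
P1->P2, P2->P3, ..., P17->P18
Steps needed = (number of implications) - 1 = 17 - 1 = 16

16


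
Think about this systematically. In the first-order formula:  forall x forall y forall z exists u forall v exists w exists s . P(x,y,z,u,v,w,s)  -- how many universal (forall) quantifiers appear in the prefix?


Quantifier prefix: forall x forall y forall z exists u forall v exists w exists s
Mark each quantifier type:
  U U U E U E E
Universal count = 4, Existential count = 3
Asked for universal (forall) quantifiers: 4

4


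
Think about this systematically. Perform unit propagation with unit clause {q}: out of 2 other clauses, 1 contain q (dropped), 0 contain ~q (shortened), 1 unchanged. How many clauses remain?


Satisfied (removed): 1
Shortened (remain): 0
Unchanged (remain): 1
Remaining = 0 + 1 = 1

1


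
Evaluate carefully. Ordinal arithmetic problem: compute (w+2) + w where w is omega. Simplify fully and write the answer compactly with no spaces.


Compute (w+2) + w.
Ordinal + is associative but NOT commutative; for finite n>0, n + w = w but w + n stays w+n.
(w+2) + w = w + (2+w) = w + w = w*2 (the finite tail 2 is absorbed by the right w).
Result = w*2

w*2


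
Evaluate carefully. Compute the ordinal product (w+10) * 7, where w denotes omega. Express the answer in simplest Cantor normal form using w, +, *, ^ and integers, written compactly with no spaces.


Compute (w+10) * 7.
Ordinal * is associative and left-distributive over +, but NOT commutative; for finite n>1, n*w = w but w*n stays w*n.
(w+10) * 7 = (w+10) repeated 7 times. Each intermediate +10 is absorbed by the following w; only the last survives: w*7+10.
Result = w*7+10

w*7+10


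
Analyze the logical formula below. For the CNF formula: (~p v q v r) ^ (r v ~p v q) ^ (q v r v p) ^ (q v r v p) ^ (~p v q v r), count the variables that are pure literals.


Check each variable for pure literal status:
p: mixed (not pure)
q: pure positive
r: pure positive
Pure literal count = 2

2


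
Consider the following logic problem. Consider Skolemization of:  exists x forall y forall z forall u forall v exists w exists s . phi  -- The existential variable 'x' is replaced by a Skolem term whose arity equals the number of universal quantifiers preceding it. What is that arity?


Quantifier prefix: exists x forall y forall z forall u forall v exists w exists s
'x' is existentially quantified at position 1.
No universal quantifiers precede it.
Skolem function arity = 0 (a Skolem constant)

0


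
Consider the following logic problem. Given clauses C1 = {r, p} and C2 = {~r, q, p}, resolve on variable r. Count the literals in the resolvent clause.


Remove r from C1 and ~r from C2.
C1 remainder: {p}
C2 remainder: {q, p}
Union (resolvent): {p, q}
Resolvent has 2 literal(s).

2


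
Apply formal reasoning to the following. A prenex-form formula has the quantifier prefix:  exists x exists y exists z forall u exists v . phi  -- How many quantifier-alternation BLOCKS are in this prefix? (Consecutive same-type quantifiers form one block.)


Quantifier-type sequence: E E E A E  (A=forall, E=exists)
Group into maximal same-type runs:
  Ex3 | Ax1 | Ex1
Number of blocks = 3

3


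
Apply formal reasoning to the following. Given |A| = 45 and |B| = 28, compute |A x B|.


The Cartesian product A x B contains all ordered pairs (a, b).
|A x B| = |A| * |B| = 45 * 28 = 1260

1260


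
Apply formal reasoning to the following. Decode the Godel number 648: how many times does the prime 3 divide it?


Factorize 648 by dividing by 3 repeatedly.
Division steps: 3 divides 648 exactly 4 time(s).
Exponent of 3 = 4

4


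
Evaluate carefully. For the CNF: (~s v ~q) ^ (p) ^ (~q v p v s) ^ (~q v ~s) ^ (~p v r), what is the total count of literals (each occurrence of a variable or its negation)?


Counting literals in each clause:
Clause 1: 2 literal(s)
Clause 2: 1 literal(s)
Clause 3: 3 literal(s)
Clause 4: 2 literal(s)
Clause 5: 2 literal(s)
Total = 10

10


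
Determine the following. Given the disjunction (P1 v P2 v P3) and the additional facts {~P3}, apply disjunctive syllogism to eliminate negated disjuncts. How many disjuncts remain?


Original disjuncts (3): P1, P2, P3
Negated (eliminate): ~P3
Remaining disjuncts: P1, P2
Count = 3 - 1 = 2

2


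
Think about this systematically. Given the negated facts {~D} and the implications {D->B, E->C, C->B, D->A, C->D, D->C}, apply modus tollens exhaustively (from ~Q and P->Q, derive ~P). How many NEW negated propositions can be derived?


Initial negated facts: {~D}
Apply modus tollens to closure:
  ~D and C->D  =>  ~C
  ~C and E->C  =>  ~E
Final negated: {~C, ~D, ~E}
New negations: {~C, ~E}
Count = 2

2


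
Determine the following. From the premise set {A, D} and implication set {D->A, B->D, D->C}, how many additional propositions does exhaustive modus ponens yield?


Initial facts: {A, D}
Apply modus ponens to closure:
  D and D->C  =>  C
Final known: {A, C, D}
New propositions: {C}
Count = 1

1


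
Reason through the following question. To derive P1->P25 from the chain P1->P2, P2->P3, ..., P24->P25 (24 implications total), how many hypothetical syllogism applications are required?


With 24 implications in a chain connecting 25 propositions:
P1->P2, P2->P3, ..., P24->P25
Steps needed = (number of implications) - 1 = 24 - 1 = 23

23


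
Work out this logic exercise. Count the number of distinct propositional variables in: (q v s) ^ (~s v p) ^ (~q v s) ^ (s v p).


Identify each variable that appears in the formula.
Variables found: p, q, s
Count = 3

3


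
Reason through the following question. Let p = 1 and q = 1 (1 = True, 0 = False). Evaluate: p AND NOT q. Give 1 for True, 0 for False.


p = 1, q = 1
Operation: p AND NOT q
Evaluate: 1 AND NOT 1 = 0

0


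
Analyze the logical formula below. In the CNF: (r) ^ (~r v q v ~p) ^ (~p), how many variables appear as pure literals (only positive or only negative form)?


Check each variable for pure literal status:
p: pure negative
q: pure positive
r: mixed (not pure)
Pure literal count = 2

2


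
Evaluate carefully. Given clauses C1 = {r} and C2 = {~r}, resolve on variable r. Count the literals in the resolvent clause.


Remove r from C1 and ~r from C2.
C1 remainder: {}
C2 remainder: {}
Union (resolvent): {} (empty clause)
Resolvent has 0 literal(s).

0


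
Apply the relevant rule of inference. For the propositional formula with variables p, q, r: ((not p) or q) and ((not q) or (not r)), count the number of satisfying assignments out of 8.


Evaluate all 8 assignments for p, q, r:
p=0, q=0, r=0: 1
p=0, q=0, r=1: 1
p=0, q=1, r=0: 1
p=0, q=1, r=1: 0
p=1, q=0, r=0: 0
p=1, q=0, r=1: 0
p=1, q=1, r=0: 1
p=1, q=1, r=1: 0
Satisfying count = 4

4


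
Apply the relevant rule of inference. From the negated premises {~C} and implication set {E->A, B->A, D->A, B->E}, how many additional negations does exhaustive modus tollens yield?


Initial negated facts: {~C}
Apply modus tollens to closure:
  (no implication fires)
Final negated: {~C}
New negations: {(none)}
Count = 0

0


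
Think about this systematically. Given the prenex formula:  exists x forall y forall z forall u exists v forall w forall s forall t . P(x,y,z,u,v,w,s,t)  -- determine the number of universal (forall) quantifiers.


Quantifier prefix: exists x forall y forall z forall u exists v forall w forall s forall t
Mark each quantifier type:
  E U U U E U U U
Universal count = 6, Existential count = 2
Asked for universal (forall) quantifiers: 6

6


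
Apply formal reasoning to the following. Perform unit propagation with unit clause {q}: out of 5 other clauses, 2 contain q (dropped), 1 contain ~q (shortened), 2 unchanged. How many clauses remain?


Satisfied (removed): 2
Shortened (remain): 1
Unchanged (remain): 2
Remaining = 1 + 2 = 3

3


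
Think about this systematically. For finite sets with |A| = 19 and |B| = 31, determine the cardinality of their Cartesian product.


The Cartesian product A x B contains all ordered pairs (a, b).
|A x B| = |A| * |B| = 19 * 31 = 589

589


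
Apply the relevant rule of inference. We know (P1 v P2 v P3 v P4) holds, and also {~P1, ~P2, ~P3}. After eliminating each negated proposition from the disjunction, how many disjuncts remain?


Original disjuncts (4): P1, P2, P3, P4
Negated (eliminate): ~P1, ~P2, ~P3
Remaining disjuncts: P4
Count = 4 - 3 = 1

1


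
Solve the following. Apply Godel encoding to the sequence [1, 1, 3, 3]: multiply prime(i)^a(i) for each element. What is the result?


Encode each element as an exponent of the corresponding prime:
  2^1 = 2
  3^1 = 3
  5^3 = 125
  7^3 = 343
Product = 2 * 3 * 125 * 343 = 257250

257250


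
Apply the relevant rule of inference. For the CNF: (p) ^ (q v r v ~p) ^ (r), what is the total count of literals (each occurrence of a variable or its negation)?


Counting literals in each clause:
Clause 1: 1 literal(s)
Clause 2: 3 literal(s)
Clause 3: 1 literal(s)
Total = 5

5


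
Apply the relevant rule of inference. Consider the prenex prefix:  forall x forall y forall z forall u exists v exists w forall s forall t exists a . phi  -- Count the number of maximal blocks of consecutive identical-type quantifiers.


Quantifier-type sequence: A A A A E E A A E  (A=forall, E=exists)
Group into maximal same-type runs:
  Ax4 | Ex2 | Ax2 | Ex1
Number of blocks = 4

4


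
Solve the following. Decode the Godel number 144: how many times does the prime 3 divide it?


Factorize 144 by dividing by 3 repeatedly.
Division steps: 3 divides 144 exactly 2 time(s).
Exponent of 3 = 2

2


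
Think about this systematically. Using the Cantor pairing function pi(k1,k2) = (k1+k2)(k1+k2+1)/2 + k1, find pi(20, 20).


k1 + k2 = 40
(k1+k2)(k1+k2+1)/2 = 40 * 41 / 2 = 820
pi = 820 + 20 = 840

840


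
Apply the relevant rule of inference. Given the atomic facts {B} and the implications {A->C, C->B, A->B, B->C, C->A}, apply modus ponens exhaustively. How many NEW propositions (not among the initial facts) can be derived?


Initial facts: {B}
Apply modus ponens to closure:
  B and B->C  =>  C
  C and C->A  =>  A
Final known: {A, B, C}
New propositions: {A, C}
Count = 2

2


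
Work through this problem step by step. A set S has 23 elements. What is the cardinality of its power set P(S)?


The power set of a set with n elements has 2^n elements.
|P(S)| = 2^23 = 8388608

8388608


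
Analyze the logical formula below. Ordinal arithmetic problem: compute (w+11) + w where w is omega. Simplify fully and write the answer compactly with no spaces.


Compute (w+11) + w.
Ordinal + is associative but NOT commutative; for finite n>0, n + w = w but w + n stays w+n.
(w+11) + w = w + (11+w) = w + w = w*2 (the finite tail 11 is absorbed by the right w).
Result = w*2

w*2


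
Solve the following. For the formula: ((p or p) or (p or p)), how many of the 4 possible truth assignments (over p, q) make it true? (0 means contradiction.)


Check all 4 assignments:
p=0, q=0: 0
p=0, q=1: 0
p=1, q=0: 1
p=1, q=1: 1
Count of True = 2

2


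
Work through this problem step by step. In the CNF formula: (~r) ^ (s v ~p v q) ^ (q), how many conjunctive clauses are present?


A CNF formula is a conjunction of clauses.
Clauses are separated by ^.
Counting the conjuncts: 3 clauses.

3


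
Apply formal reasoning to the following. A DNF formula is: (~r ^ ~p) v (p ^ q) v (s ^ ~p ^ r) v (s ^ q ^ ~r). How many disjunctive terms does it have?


A DNF formula is a disjunction of terms (conjunctions).
Terms are separated by v.
Counting the disjuncts: 4 terms.

4


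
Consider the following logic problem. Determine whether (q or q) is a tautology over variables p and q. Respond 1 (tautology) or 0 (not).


Check all 4 assignments:
p=0, q=0: 0
p=0, q=1: 1
p=1, q=0: 0
p=1, q=1: 1
Satisfying count = 2/4.
Tautology iff count = 4: no.

0


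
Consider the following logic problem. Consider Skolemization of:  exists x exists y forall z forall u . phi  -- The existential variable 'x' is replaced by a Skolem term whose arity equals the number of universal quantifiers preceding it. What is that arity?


Quantifier prefix: exists x exists y forall z forall u
'x' is existentially quantified at position 1.
No universal quantifiers precede it.
Skolem function arity = 0 (a Skolem constant)

0


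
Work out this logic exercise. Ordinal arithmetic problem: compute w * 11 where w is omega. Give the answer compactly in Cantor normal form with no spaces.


Compute w * 11.
Ordinal * is associative and left-distributive over +, but NOT commutative; for finite n>1, n*w = w but w*n stays w*n.
w * 11 means 11 copies of w concatenated: w*11.
Result = w*11

w*11


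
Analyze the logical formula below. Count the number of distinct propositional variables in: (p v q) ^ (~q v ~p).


Identify each variable that appears in the formula.
Variables found: p, q
Count = 2

2


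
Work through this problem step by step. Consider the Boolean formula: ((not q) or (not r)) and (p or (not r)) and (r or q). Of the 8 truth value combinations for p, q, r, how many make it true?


Evaluate all 8 assignments for p, q, r:
p=0, q=0, r=0: 0
p=0, q=0, r=1: 0
p=0, q=1, r=0: 1
p=0, q=1, r=1: 0
p=1, q=0, r=0: 0
p=1, q=0, r=1: 1
p=1, q=1, r=0: 1
p=1, q=1, r=1: 0
Satisfying count = 3

3


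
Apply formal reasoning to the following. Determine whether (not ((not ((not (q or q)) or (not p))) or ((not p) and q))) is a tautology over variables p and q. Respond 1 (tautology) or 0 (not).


Check all 4 assignments:
p=0, q=0: 1
p=0, q=1: 0
p=1, q=0: 1
p=1, q=1: 0
Satisfying count = 2/4.
Tautology iff count = 4: no.

0


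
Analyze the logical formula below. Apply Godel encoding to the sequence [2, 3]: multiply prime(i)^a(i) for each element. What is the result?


Encode each element as an exponent of the corresponding prime:
  2^2 = 4
  3^3 = 27
Product = 4 * 27 = 108

108


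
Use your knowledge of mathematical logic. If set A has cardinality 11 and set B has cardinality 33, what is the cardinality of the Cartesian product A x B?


The Cartesian product A x B contains all ordered pairs (a, b).
|A x B| = |A| * |B| = 11 * 33 = 363

363


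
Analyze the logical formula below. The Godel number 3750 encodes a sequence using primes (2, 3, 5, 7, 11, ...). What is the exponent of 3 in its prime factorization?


Factorize 3750 by dividing by 3 repeatedly.
Division steps: 3 divides 3750 exactly 1 time(s).
Exponent of 3 = 1

1


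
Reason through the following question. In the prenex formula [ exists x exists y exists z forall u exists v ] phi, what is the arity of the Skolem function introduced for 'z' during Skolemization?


Quantifier prefix: exists x exists y exists z forall u exists v
'z' is existentially quantified at position 3.
No universal quantifiers precede it.
Skolem function arity = 0 (a Skolem constant)

0


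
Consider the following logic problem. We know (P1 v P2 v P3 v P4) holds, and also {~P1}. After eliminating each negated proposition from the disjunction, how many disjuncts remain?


Original disjuncts (4): P1, P2, P3, P4
Negated (eliminate): ~P1
Remaining disjuncts: P2, P3, P4
Count = 4 - 1 = 3

3


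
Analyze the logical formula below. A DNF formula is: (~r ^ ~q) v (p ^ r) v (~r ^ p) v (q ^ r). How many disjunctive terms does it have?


A DNF formula is a disjunction of terms (conjunctions).
Terms are separated by v.
Counting the disjuncts: 4 terms.

4


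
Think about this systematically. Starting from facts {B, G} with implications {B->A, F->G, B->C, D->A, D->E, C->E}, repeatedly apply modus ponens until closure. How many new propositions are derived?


Initial facts: {B, G}
Apply modus ponens to closure:
  B and B->A  =>  A
  B and B->C  =>  C
  C and C->E  =>  E
Final known: {A, B, C, E, G}
New propositions: {A, C, E}
Count = 3

3


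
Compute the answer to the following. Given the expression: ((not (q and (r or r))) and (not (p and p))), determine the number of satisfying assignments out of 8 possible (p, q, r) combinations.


Check all 8 assignments:
p=0, q=0, r=0: 1
p=0, q=0, r=1: 1
p=0, q=1, r=0: 1
p=0, q=1, r=1: 0
p=1, q=0, r=0: 0
p=1, q=0, r=1: 0
p=1, q=1, r=0: 0
p=1, q=1, r=1: 0
Count of True = 3

3


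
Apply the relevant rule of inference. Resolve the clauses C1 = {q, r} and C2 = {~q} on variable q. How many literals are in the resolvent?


Remove q from C1 and ~q from C2.
C1 remainder: {r}
C2 remainder: {}
Union (resolvent): {r}
Resolvent has 1 literal(s).

1


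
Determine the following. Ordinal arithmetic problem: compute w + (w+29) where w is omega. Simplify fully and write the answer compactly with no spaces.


Compute w + (w+29).
Ordinal + is associative but NOT commutative; for finite n>0, n + w = w but w + n stays w+n.
w + (w+29) = (w+w) + 29 = w*2+29.
Result = w*2+29

w*2+29


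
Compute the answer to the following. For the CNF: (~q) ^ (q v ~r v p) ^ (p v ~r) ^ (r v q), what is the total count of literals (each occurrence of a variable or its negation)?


Counting literals in each clause:
Clause 1: 1 literal(s)
Clause 2: 3 literal(s)
Clause 3: 2 literal(s)
Clause 4: 2 literal(s)
Total = 8

8


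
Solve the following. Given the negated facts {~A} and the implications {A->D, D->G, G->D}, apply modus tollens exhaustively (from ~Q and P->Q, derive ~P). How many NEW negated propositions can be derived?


Initial negated facts: {~A}
Apply modus tollens to closure:
  (no implication fires)
Final negated: {~A}
New negations: {(none)}
Count = 0

0


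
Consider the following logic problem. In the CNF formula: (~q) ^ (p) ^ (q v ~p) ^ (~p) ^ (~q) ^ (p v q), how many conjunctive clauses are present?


A CNF formula is a conjunction of clauses.
Clauses are separated by ^.
Counting the conjuncts: 6 clauses.

6


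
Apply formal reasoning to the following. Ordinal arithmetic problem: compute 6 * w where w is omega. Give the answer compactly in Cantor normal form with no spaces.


Compute 6 * w.
Ordinal * is associative and left-distributive over +, but NOT commutative; for finite n>1, n*w = w but w*n stays w*n.
For finite n>0, n * w = sup{n*k : k<w} = w. So 6 * w = w.
Result = w

w


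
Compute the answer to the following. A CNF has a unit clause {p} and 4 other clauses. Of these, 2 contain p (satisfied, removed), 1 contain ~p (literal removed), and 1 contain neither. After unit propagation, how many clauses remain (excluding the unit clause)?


Satisfied (removed): 2
Shortened (remain): 1
Unchanged (remain): 1
Remaining = 1 + 1 = 2

2


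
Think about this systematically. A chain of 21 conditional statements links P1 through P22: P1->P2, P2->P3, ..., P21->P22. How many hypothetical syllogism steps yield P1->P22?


With 21 implications in a chain connecting 22 propositions:
P1->P2, P2->P3, ..., P21->P22
Steps needed = (number of implications) - 1 = 21 - 1 = 20

20


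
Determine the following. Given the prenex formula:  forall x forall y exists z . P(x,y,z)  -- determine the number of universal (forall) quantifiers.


Quantifier prefix: forall x forall y exists z
Mark each quantifier type:
  U U E
Universal count = 2, Existential count = 1
Asked for universal (forall) quantifiers: 2

2


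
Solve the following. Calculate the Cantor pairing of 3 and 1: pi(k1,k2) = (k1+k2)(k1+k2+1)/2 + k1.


k1 + k2 = 4
(k1+k2)(k1+k2+1)/2 = 4 * 5 / 2 = 10
pi = 10 + 3 = 13

13


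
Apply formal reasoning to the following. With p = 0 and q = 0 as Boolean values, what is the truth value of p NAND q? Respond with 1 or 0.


p = 0, q = 0
Operation: p NAND q
Evaluate: 0 NAND 0 = 1

1


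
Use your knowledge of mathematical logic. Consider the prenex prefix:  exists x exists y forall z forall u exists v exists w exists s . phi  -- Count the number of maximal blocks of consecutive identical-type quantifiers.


Quantifier-type sequence: E E A A E E E  (A=forall, E=exists)
Group into maximal same-type runs:
  Ex2 | Ax2 | Ex3
Number of blocks = 3

3


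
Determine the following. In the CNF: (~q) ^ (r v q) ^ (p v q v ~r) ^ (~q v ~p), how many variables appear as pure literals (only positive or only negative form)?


Check each variable for pure literal status:
p: mixed (not pure)
q: mixed (not pure)
r: mixed (not pure)
Pure literal count = 0

0


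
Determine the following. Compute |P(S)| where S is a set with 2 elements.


The power set of a set with n elements has 2^n elements.
|P(S)| = 2^2 = 4

4


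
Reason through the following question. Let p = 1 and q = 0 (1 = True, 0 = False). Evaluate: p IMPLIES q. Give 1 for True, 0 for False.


p = 1, q = 0
Operation: p IMPLIES q
Evaluate: 1 IMPLIES 0 = 0

0


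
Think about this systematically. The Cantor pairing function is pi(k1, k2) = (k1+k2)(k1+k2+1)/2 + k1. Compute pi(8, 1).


k1 + k2 = 9
(k1+k2)(k1+k2+1)/2 = 9 * 10 / 2 = 45
pi = 45 + 8 = 53

53


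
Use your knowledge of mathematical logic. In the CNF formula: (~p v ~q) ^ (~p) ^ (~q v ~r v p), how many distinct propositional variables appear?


Identify each variable that appears in the formula.
Variables found: p, q, r
Count = 3

3


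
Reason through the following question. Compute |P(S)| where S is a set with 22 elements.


The power set of a set with n elements has 2^n elements.
|P(S)| = 2^22 = 4194304

4194304


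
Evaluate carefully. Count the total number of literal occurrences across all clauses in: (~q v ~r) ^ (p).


Counting literals in each clause:
Clause 1: 2 literal(s)
Clause 2: 1 literal(s)
Total = 3

3


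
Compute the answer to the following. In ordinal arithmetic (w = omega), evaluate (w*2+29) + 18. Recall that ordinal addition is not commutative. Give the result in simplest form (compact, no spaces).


Compute (w*2+29) + 18.
Ordinal + is associative but NOT commutative; for finite n>0, n + w = w but w + n stays w+n.
By associativity: (w*2+29) + 18 = w*2 + (29+18) = w*2+47.
Result = w*2+47

w*2+47


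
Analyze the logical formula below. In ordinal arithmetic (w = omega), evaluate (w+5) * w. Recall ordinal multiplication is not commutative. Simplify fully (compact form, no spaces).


Compute (w+5) * w.
Ordinal * is associative and left-distributive over +, but NOT commutative; for finite n>1, n*w = w but w*n stays w*n.
(w+5) * w = sup{(w+5)*k : k<w} = sup{w*k+5} = w^2 (the +5 tail is absorbed in the limit).
Result = w^2

w^2


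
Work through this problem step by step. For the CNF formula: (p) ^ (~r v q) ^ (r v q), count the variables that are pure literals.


Check each variable for pure literal status:
p: pure positive
q: pure positive
r: mixed (not pure)
Pure literal count = 2

2


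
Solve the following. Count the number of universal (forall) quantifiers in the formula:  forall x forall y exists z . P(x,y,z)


Quantifier prefix: forall x forall y exists z
Mark each quantifier type:
  U U E
Universal count = 2, Existential count = 1
Asked for universal (forall) quantifiers: 2

2


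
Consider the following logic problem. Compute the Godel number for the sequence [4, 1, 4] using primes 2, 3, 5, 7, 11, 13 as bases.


Encode each element as an exponent of the corresponding prime:
  2^4 = 16
  3^1 = 3
  5^4 = 625
Product = 16 * 3 * 625 = 30000

30000


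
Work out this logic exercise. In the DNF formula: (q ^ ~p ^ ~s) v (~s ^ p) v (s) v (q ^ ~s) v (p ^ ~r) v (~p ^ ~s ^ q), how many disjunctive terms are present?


A DNF formula is a disjunction of terms (conjunctions).
Terms are separated by v.
Counting the disjuncts: 6 terms.

6


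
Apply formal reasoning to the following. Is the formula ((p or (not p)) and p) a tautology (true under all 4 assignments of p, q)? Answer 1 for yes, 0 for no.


Check all 4 assignments:
p=0, q=0: 0
p=0, q=1: 0
p=1, q=0: 1
p=1, q=1: 1
Satisfying count = 2/4.
Tautology iff count = 4: no.

0


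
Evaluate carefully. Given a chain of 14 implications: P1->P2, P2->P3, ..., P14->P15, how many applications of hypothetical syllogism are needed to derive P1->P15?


With 14 implications in a chain connecting 15 propositions:
P1->P2, P2->P3, ..., P14->P15
Steps needed = (number of implications) - 1 = 14 - 1 = 13

13


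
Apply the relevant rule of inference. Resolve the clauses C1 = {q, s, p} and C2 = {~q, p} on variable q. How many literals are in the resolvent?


Remove q from C1 and ~q from C2.
C1 remainder: {s, p}
C2 remainder: {p}
Union (resolvent): {p, s}
Resolvent has 2 literal(s).

2


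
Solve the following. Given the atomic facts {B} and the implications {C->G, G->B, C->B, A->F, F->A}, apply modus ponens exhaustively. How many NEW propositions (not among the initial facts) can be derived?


Initial facts: {B}
Apply modus ponens to closure:
  (no implication fires)
Final known: {B}
New propositions: {(none)}
Count = 0

0


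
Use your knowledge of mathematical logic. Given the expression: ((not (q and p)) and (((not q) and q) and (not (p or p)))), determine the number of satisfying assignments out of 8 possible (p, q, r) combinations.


Check all 8 assignments:
p=0, q=0, r=0: 0
p=0, q=0, r=1: 0
p=0, q=1, r=0: 0
p=0, q=1, r=1: 0
p=1, q=0, r=0: 0
p=1, q=0, r=1: 0
p=1, q=1, r=0: 0
p=1, q=1, r=1: 0
Count of True = 0

0


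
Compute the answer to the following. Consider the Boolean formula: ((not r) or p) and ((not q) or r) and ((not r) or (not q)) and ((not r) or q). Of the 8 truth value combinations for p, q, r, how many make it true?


Evaluate all 8 assignments for p, q, r:
p=0, q=0, r=0: 1
p=0, q=0, r=1: 0
p=0, q=1, r=0: 0
p=0, q=1, r=1: 0
p=1, q=0, r=0: 1
p=1, q=0, r=1: 0
p=1, q=1, r=0: 0
p=1, q=1, r=1: 0
Satisfying count = 2

2


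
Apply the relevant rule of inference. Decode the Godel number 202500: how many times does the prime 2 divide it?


Factorize 202500 by dividing by 2 repeatedly.
Division steps: 2 divides 202500 exactly 2 time(s).
Exponent of 2 = 2

2


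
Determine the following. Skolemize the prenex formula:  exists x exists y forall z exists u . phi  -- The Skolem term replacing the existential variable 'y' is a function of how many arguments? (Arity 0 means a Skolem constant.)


Quantifier prefix: exists x exists y forall z exists u
'y' is existentially quantified at position 2.
No universal quantifiers precede it.
Skolem function arity = 0 (a Skolem constant)

0


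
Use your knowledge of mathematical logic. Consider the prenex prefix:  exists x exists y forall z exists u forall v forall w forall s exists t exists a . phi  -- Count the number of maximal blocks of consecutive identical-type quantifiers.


Quantifier-type sequence: E E A E A A A E E  (A=forall, E=exists)
Group into maximal same-type runs:
  Ex2 | Ax1 | Ex1 | Ax3 | Ex2
Number of blocks = 5

5


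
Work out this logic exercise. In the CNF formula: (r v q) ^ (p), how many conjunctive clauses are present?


A CNF formula is a conjunction of clauses.
Clauses are separated by ^.
Counting the conjuncts: 2 clauses.

2


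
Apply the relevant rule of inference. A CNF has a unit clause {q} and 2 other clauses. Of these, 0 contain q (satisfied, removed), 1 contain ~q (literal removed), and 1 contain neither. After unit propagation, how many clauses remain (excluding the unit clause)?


Satisfied (removed): 0
Shortened (remain): 1
Unchanged (remain): 1
Remaining = 1 + 1 = 2

2


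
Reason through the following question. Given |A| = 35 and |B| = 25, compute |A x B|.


The Cartesian product A x B contains all ordered pairs (a, b).
|A x B| = |A| * |B| = 35 * 25 = 875

875


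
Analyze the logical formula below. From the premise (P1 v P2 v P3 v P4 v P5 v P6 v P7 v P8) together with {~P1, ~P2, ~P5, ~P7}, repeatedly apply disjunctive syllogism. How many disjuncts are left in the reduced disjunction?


Original disjuncts (8): P1, P2, P3, P4, P5, P6, P7, P8
Negated (eliminate): ~P1, ~P2, ~P5, ~P7
Remaining disjuncts: P3, P4, P6, P8
Count = 8 - 4 = 4

4


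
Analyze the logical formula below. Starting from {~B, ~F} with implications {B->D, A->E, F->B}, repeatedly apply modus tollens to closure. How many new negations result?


Initial negated facts: {~B, ~F}
Apply modus tollens to closure:
  (no implication fires)
Final negated: {~B, ~F}
New negations: {(none)}
Count = 0

0


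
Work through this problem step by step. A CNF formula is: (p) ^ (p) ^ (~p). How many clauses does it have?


A CNF formula is a conjunction of clauses.
Clauses are separated by ^.
Counting the conjuncts: 3 clauses.

3


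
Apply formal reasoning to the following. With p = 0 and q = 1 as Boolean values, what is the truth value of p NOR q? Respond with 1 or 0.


p = 0, q = 1
Operation: p NOR q
Evaluate: 0 NOR 1 = 0

0


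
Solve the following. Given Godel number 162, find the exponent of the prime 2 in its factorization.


Factorize 162 by dividing by 2 repeatedly.
Division steps: 2 divides 162 exactly 1 time(s).
Exponent of 2 = 1

1


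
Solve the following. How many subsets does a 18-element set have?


The power set of a set with n elements has 2^n elements.
|P(S)| = 2^18 = 262144

262144


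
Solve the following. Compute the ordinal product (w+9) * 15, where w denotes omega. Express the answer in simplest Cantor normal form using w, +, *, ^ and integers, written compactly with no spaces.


Compute (w+9) * 15.
Ordinal * is associative and left-distributive over +, but NOT commutative; for finite n>1, n*w = w but w*n stays w*n.
(w+9) * 15 = (w+9) repeated 15 times. Each intermediate +9 is absorbed by the following w; only the last survives: w*15+9.
Result = w*15+9

w*15+9


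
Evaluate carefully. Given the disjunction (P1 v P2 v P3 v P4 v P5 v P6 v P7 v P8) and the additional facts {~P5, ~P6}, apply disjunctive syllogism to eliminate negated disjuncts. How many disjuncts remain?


Original disjuncts (8): P1, P2, P3, P4, P5, P6, P7, P8
Negated (eliminate): ~P5, ~P6
Remaining disjuncts: P1, P2, P3, P4, P7, P8
Count = 8 - 2 = 6

6


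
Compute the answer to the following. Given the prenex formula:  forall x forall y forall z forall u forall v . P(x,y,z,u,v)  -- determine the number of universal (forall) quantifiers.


Quantifier prefix: forall x forall y forall z forall u forall v
Mark each quantifier type:
  U U U U U
Universal count = 5, Existential count = 0
Asked for universal (forall) quantifiers: 5

5


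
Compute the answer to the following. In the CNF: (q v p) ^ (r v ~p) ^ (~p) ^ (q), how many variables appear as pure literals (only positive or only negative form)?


Check each variable for pure literal status:
p: mixed (not pure)
q: pure positive
r: pure positive
Pure literal count = 2

2


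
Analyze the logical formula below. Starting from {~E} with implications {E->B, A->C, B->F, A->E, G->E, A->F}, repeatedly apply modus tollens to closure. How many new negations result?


Initial negated facts: {~E}
Apply modus tollens to closure:
  ~E and A->E  =>  ~A
  ~E and G->E  =>  ~G
Final negated: {~A, ~E, ~G}
New negations: {~A, ~G}
Count = 2

2


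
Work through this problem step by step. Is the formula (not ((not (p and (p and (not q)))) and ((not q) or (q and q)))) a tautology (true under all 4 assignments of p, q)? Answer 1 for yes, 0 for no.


Check all 4 assignments:
p=0, q=0: 0
p=0, q=1: 0
p=1, q=0: 1
p=1, q=1: 0
Satisfying count = 1/4.
Tautology iff count = 4: no.

0


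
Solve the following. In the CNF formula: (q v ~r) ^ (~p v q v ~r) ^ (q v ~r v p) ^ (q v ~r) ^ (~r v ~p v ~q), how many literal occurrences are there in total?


Counting literals in each clause:
Clause 1: 2 literal(s)
Clause 2: 3 literal(s)
Clause 3: 3 literal(s)
Clause 4: 2 literal(s)
Clause 5: 3 literal(s)
Total = 13

13


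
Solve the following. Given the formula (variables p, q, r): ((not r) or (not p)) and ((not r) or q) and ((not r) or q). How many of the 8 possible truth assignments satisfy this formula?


Evaluate all 8 assignments for p, q, r:
p=0, q=0, r=0: 1
p=0, q=0, r=1: 0
p=0, q=1, r=0: 1
p=0, q=1, r=1: 1
p=1, q=0, r=0: 1
p=1, q=0, r=1: 0
p=1, q=1, r=0: 1
p=1, q=1, r=1: 0
Satisfying count = 5

5


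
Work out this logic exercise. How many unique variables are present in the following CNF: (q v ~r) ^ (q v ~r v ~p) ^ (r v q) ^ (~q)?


Identify each variable that appears in the formula.
Variables found: p, q, r
Count = 3

3


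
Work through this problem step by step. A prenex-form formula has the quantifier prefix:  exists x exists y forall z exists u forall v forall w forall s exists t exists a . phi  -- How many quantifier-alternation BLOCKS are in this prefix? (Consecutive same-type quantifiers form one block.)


Quantifier-type sequence: E E A E A A A E E  (A=forall, E=exists)
Group into maximal same-type runs:
  Ex2 | Ax1 | Ex1 | Ax3 | Ex2
Number of blocks = 5

5


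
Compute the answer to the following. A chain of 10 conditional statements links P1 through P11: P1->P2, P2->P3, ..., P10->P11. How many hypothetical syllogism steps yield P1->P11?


With 10 implications in a chain connecting 11 propositions:
P1->P2, P2->P3, ..., P10->P11
Steps needed = (number of implications) - 1 = 10 - 1 = 9

9


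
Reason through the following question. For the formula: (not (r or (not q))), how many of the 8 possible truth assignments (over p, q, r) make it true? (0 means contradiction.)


Check all 8 assignments:
p=0, q=0, r=0: 0
p=0, q=0, r=1: 0
p=0, q=1, r=0: 1
p=0, q=1, r=1: 0
p=1, q=0, r=0: 0
p=1, q=0, r=1: 0
p=1, q=1, r=0: 1
p=1, q=1, r=1: 0
Count of True = 2

2


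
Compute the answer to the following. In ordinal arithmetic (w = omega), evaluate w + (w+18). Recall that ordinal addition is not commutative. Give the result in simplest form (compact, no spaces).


Compute w + (w+18).
Ordinal + is associative but NOT commutative; for finite n>0, n + w = w but w + n stays w+n.
w + (w+18) = (w+w) + 18 = w*2+18.
Result = w*2+18

w*2+18


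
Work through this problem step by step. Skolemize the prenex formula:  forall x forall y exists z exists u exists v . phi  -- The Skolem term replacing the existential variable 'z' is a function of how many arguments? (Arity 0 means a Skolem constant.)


Quantifier prefix: forall x forall y exists z exists u exists v
'z' is existentially quantified at position 3.
Universal variables preceding it: x, y
Skolem function arity = 2

2


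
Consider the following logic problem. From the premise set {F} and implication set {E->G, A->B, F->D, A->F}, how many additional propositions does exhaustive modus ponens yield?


Initial facts: {F}
Apply modus ponens to closure:
  F and F->D  =>  D
Final known: {D, F}
New propositions: {D}
Count = 1

1


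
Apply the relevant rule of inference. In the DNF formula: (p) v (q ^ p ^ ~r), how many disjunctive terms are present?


A DNF formula is a disjunction of terms (conjunctions).
Terms are separated by v.
Counting the disjuncts: 2 terms.

2


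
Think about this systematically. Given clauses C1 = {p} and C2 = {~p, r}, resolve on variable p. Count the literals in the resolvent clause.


Remove p from C1 and ~p from C2.
C1 remainder: {}
C2 remainder: {r}
Union (resolvent): {r}
Resolvent has 1 literal(s).

1


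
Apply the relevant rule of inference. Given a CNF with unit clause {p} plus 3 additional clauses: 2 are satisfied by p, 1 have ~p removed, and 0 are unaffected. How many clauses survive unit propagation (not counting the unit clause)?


Satisfied (removed): 2
Shortened (remain): 1
Unchanged (remain): 0
Remaining = 1 + 0 = 1

1


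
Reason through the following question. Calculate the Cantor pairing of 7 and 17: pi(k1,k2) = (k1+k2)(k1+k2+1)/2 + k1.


k1 + k2 = 24
(k1+k2)(k1+k2+1)/2 = 24 * 25 / 2 = 300
pi = 300 + 7 = 307

307


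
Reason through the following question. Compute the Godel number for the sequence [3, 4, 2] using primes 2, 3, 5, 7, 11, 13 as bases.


Encode each element as an exponent of the corresponding prime:
  2^3 = 8
  3^4 = 81
  5^2 = 25
Product = 8 * 81 * 25 = 16200

16200


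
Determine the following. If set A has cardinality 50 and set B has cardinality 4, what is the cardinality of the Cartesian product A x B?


The Cartesian product A x B contains all ordered pairs (a, b).
|A x B| = |A| * |B| = 50 * 4 = 200

200


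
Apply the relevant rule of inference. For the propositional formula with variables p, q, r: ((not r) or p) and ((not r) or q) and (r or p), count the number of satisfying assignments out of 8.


Evaluate all 8 assignments for p, q, r:
p=0, q=0, r=0: 0
p=0, q=0, r=1: 0
p=0, q=1, r=0: 0
p=0, q=1, r=1: 0
p=1, q=0, r=0: 1
p=1, q=0, r=1: 0
p=1, q=1, r=0: 1
p=1, q=1, r=1: 1
Satisfying count = 3

3


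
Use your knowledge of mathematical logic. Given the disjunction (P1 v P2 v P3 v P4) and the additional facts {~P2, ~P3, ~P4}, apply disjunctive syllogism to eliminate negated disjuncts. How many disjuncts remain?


Original disjuncts (4): P1, P2, P3, P4
Negated (eliminate): ~P2, ~P3, ~P4
Remaining disjuncts: P1
Count = 4 - 3 = 1

1


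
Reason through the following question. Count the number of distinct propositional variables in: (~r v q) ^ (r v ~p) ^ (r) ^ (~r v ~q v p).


Identify each variable that appears in the formula.
Variables found: p, q, r
Count = 3

3


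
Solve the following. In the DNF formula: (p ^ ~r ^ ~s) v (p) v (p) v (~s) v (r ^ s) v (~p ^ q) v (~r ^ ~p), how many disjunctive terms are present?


A DNF formula is a disjunction of terms (conjunctions).
Terms are separated by v.
Counting the disjuncts: 7 terms.

7


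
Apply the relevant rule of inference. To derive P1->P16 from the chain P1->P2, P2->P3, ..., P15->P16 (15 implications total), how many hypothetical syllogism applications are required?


With 15 implications in a chain connecting 16 propositions:
P1->P2, P2->P3, ..., P15->P16
Steps needed = (number of implications) - 1 = 15 - 1 = 14

14


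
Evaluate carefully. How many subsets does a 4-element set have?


The power set of a set with n elements has 2^n elements.
|P(S)| = 2^4 = 16

16


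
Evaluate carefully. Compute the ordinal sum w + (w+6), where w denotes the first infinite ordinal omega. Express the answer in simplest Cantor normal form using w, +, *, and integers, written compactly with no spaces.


Compute w + (w+6).
Ordinal + is associative but NOT commutative; for finite n>0, n + w = w but w + n stays w+n.
w + (w+6) = (w+w) + 6 = w*2+6.
Result = w*2+6

w*2+6


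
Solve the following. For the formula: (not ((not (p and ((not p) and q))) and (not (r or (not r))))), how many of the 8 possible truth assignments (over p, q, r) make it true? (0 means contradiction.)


Check all 8 assignments:
p=0, q=0, r=0: 1
p=0, q=0, r=1: 1
p=0, q=1, r=0: 1
p=0, q=1, r=1: 1
p=1, q=0, r=0: 1
p=1, q=0, r=1: 1
p=1, q=1, r=0: 1
p=1, q=1, r=1: 1
Count of True = 8

8
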